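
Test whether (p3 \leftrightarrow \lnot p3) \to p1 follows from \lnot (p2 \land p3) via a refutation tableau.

Yes

Initial set: {\lnot (p2 \land p3); \lnot ((p3 \leftrightarrow \lnot p3) \to p1)}.
\lnot ((p3 \leftrightarrow \lnot p3) \to p1): α-rule — add (p3 \leftrightarrow \lnot p3), \lnot p1.
\lnot (p2 \land p3): β-rule — branch into \lnot p2  //  \lnot p3.
  branch 1 (add \lnot p2):
    (p3 \leftrightarrow \lnot p3): β-rule — branch into p3, \lnot p3  //  \lnot p3, \lnot \lnot p3.
      branch 1.1 (add p3, \lnot p3):
        × closes — contains both p3 and \lnot p3.
      branch 1.2 (add \lnot p3, \lnot \lnot p3):
        × closes — contains both p3 and \lnot p3.
  branch 2 (add \lnot p3):
    (p3 \leftrightarrow \lnot p3): β-rule — branch into p3, \lnot p3  //  \lnot p3, \lnot \lnot p3.
      branch 2.1 (add p3, \lnot p3):
        × closes — contains both p3 and \lnot p3.
      branch 2.2 (add \lnot p3, \lnot \lnot p3):
        × closes — contains both p3 and \lnot p3.
All 4 branches close.
Every branch closed, so the premises entail the conclusion.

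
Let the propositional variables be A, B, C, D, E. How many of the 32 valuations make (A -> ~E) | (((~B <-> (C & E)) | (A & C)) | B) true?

30

Initial set: {((A -> ~E) | (((~B <-> (C & E)) | (A & C)) | B))}.
((A -> ~E) | (((~B <-> (C & E)) | (A & C)) | B)): β-rule — branch into (A -> ~E)  //  (((~B <-> (C & E)) | (A & C)) | B).
  branch 1 (add (A -> ~E)):
    (A -> ~E): β-rule — branch into ~A  //  ~E.
      branch 1.1 (add ~A):
        ○ open, literals {A=0}.
      branch 1.2 (add ~E):
        ○ open, literals {E=0}.
  branch 2 (add (((~B <-> (C & E)) | (A & C)) | B)):
    (((~B <-> (C & E)) | (A & C)) | B): β-rule — branch into ((~B <-> (C & E)) | (A & C))  //  B.
      branch 2.1 (add ((~B <-> (C & E)) | (A & C))):
        ((~B <-> (C & E)) | (A & C)): β-rule — branch into (~B <-> (C & E))  //  (A & C).
          branch 2.1.1 (add (~B <-> (C & E))):
            (~B <-> (C & E)): β-rule — branch into ~B, (C & E)  //  ~~B, ~(C & E).
              branch 2.1.1.1 (add ~B, (C & E)):
                (C & E): α-rule — add C, E.
                ○ open, literals {B=0, C=1, E=1}.
              branch 2.1.1.2 (add ~~B, ~(C & E)):
                ~(C & E): β-rule — branch into ~C  //  ~E.
                  branch 2.1.1.2.1 (add ~C):
                    ○ open, literals {B=1, C=0}.
                  branch 2.1.1.2.2 (add ~E):
                    ○ open, literals {B=1, E=0}.
          branch 2.1.2 (add (A & C)):
            (A & C): α-rule — add A, C.
            ○ open, literals {A=1, C=1}.
      branch 2.2 (add B):
        ○ open, literals {B=1}.
0 branches closed, 7 open.
Each open branch fixes some atoms; the unmentioned ones are free. Counting distinct full assignments: branch {A=0} (B, C, D, E) contributes 16 new; branch {E=0} (A, B, C, D) contributes 8 new; branch {B=0, C=1, E=1} (A, D) contributes 2 new; branch {B=1, C=0} (A, D, E) contributes 2 new; branch {B=1, E=0} (A, C, D) contributes 0 new; branch {A=1, C=1} (B, D, E) contributes 2 new; branch {B=1} (A, C, D, E) contributes 0 new. Total: 30.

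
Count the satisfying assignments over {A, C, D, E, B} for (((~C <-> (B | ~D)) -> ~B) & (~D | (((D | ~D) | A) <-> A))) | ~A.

28

Initial set: {T ((((~C <-> (B | ~D)) -> ~B) & (~D | (((D | ~D) | A) <-> A))) | ~A)}.
T ((((~C <-> (B | ~D)) -> ~B) & (~D | (((D | ~D) | A) <-> A))) | ~A): β-rule — branch into T (((~C <-> (B | ~D)) -> ~B) & (~D | (((D | ~D) | A) <-> A)))  //  T ~A.
  branch 1 (add T (((~C <-> (B | ~D)) -> ~B) & (~D | (((D | ~D) | A) <-> A)))):
    T (((~C <-> (B | ~D)) -> ~B) & (~D | (((D | ~D) | A) <-> A))): α-rule — add T ((~C <-> (B | ~D)) -> ~B), T (~D | (((D | ~D) | A) <-> A)).
    T ((~C <-> (B | ~D)) -> ~B): β-rule — branch into F (~C <-> (B | ~D))  //  T ~B.
      branch 1.1 (add F (~C <-> (B | ~D))):
        T (~D | (((D | ~D) | A) <-> A)): β-rule — branch into T ~D  //  T (((D | ~D) | A) <-> A).
          branch 1.1.1 (add T ~D):
            F (~C <-> (B | ~D)): β-rule — branch into T ~C, F (B | ~D)  //  F ~C, T (B | ~D).
              branch 1.1.1.1 (add T ~C, F (B | ~D)):
                F (B | ~D): α-rule — add F B, F ~D.
                × closes — contains both D and ~D.
              branch 1.1.1.2 (add F ~C, T (B | ~D)):
                T (B | ~D): β-rule — branch into T B  //  T ~D.
                  branch 1.1.1.2.1 (add T B):
                    ○ open, literals {B=true, C=true, D=false}.
                  branch 1.1.1.2.2 (add T ~D):
                    ○ open, literals {C=true, D=false}.
          branch 1.1.2 (add T (((D | ~D) | A) <-> A)):
            F (~C <-> (B | ~D)): β-rule — branch into T ~C, F (B | ~D)  //  F ~C, T (B | ~D).
              branch 1.1.2.1 (add T ~C, F (B | ~D)):
                F (B | ~D): α-rule — add F B, F ~D.
                T (((D | ~D) | A) <-> A): β-rule — branch into T ((D | ~D) | A), T A  //  F ((D | ~D) | A), F A.
                  branch 1.1.2.1.1 (add T ((D | ~D) | A), T A):
                    T ((D | ~D) | A): β-rule — branch into T (D | ~D)  //  T A.
                      branch 1.1.2.1.1.1 (add T (D | ~D)):
                        T (D | ~D): β-rule — branch into T D  //  T ~D.
                          branch 1.1.2.1.1.1.1 (add T D):
                            ○ open, literals {A=true, B=false, C=false, D=true}.
                          branch 1.1.2.1.1.1.2 (add T ~D):
                            × closes — contains both D and ~D.
                      branch 1.1.2.1.1.2 (add T A):
                        ○ open, literals {A=true, B=false, C=false, D=true}.
                  branch 1.1.2.1.2 (add F ((D | ~D) | A), F A):
                    F ((D | ~D) | A): α-rule — add F (D | ~D), F A.
                    F (D | ~D): α-rule — add F D, F ~D.
                    × closes — contains both D and ~D.
              branch 1.1.2.2 (add F ~C, T (B | ~D)):
                T (((D | ~D) | A) <-> A): β-rule — branch into T ((D | ~D) | A), T A  //  F ((D | ~D) | A), F A.
                  branch 1.1.2.2.1 (add T ((D | ~D) | A), T A):
                    T (B | ~D): β-rule — branch into T B  //  T ~D.
                      branch 1.1.2.2.1.1 (add T B):
                        T ((D | ~D) | A): β-rule — branch into T (D | ~D)  //  T A.
                          branch 1.1.2.2.1.1.1 (add T (D | ~D)):
                            T (D | ~D): β-rule — branch into T D  //  T ~D.
                              branch 1.1.2.2.1.1.1.1 (add T D):
                                ○ open, literals {A=true, B=true, C=true, D=true}.
                              branch 1.1.2.2.1.1.1.2 (add T ~D):
                                ○ open, literals {A=true, B=true, C=true, D=false}.
                          branch 1.1.2.2.1.1.2 (add T A):
                            ○ open, literals {A=true, B=true, C=true}.
                      branch 1.1.2.2.1.2 (add T ~D):
                        T ((D | ~D) | A): β-rule — branch into T (D | ~D)  //  T A.
                          branch 1.1.2.2.1.2.1 (add T (D | ~D)):
                            T (D | ~D): β-rule — branch into T D  //  T ~D.
                              branch 1.1.2.2.1.2.1.1 (add T D):
                                × closes — contains both D and ~D.
                              branch 1.1.2.2.1.2.1.2 (add T ~D):
                                ○ open, literals {A=true, C=true, D=false}.
                          branch 1.1.2.2.1.2.2 (add T A):
                            ○ open, literals {A=true, C=true, D=false}.
                  branch 1.1.2.2.2 (add F ((D | ~D) | A), F A):
                    F ((D | ~D) | A): α-rule — add F (D | ~D), F A.
                    F (D | ~D): α-rule — add F D, F ~D.
                    × closes — contains both D and ~D.
      branch 1.2 (add T ~B):
        T (~D | (((D | ~D) | A) <-> A)): β-rule — branch into T ~D  //  T (((D | ~D) | A) <-> A).
          branch 1.2.1 (add T ~D):
            ○ open, literals {B=false, D=false}.
          branch 1.2.2 (add T (((D | ~D) | A) <-> A)):
            T (((D | ~D) | A) <-> A): β-rule — branch into T ((D | ~D) | A), T A  //  F ((D | ~D) | A), F A.
              branch 1.2.2.1 (add T ((D | ~D) | A), T A):
                T ((D | ~D) | A): β-rule — branch into T (D | ~D)  //  T A.
                  branch 1.2.2.1.1 (add T (D | ~D)):
                    T (D | ~D): β-rule — branch into T D  //  T ~D.
                      branch 1.2.2.1.1.1 (add T D):
                        ○ open, literals {A=true, B=false, D=true}.
                      branch 1.2.2.1.1.2 (add T ~D):
                        ○ open, literals {A=true, B=false, D=false}.
                  branch 1.2.2.1.2 (add T A):
                    ○ open, literals {A=true, B=false}.
              branch 1.2.2.2 (add F ((D | ~D) | A), F A):
                F ((D | ~D) | A): α-rule — add F (D | ~D), F A.
                F (D | ~D): α-rule — add F D, F ~D.
                × closes — contains both D and ~D.
  branch 2 (add T ~A):
    ○ open, literals {A=false}.
6 branches closed, 14 open.
Each open branch fixes some atoms; the unmentioned ones are free. Counting distinct full assignments: branch {B=true, C=true, D=false} (A, E) contributes 4 new; branch {C=true, D=false} (A, E, B) contributes 4 new; branch {A=true, B=false, C=false, D=true} (E) contributes 2 new; branch {A=true, B=false, C=false, D=true} (E) contributes 0 new; branch {A=true, B=true, C=true, D=true} (E) contributes 2 new; branch {A=true, B=true, C=true, D=false} (E) contributes 0 new; branch {A=true, B=true, C=true} (D, E) contributes 0 new; branch {A=true, C=true, D=false} (E, B) contributes 0 new; branch {A=true, C=true, D=false} (E, B) contributes 0 new; branch {B=false, D=false} (A, C, E) contributes 4 new; branch {A=true, B=false, D=true} (C, E) contributes 2 new; branch {A=true, B=false, D=false} (C, E) contributes 0 new; branch {A=true, B=false} (C, D, E) contributes 0 new; branch {A=false} (C, D, E, B) contributes 10 new. Total: 28.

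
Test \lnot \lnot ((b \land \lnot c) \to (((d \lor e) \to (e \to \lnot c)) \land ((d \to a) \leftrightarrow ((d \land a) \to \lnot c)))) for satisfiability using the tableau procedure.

Satisfiable

Initial set: {T \lnot \lnot ((b \land \lnot c) \to (((d \lor e) \to (e \to \lnot c)) \land ((d \to a) \leftrightarrow ((d \land a) \to \lnot c))))}.
T \lnot \lnot ((b \land \lnot c) \to (((d \lor e) \to (e \to \lnot c)) \land ((d \to a) \leftrightarrow ((d \land a) \to \lnot c)))): drop double negation, giving T ((b \land \lnot c) \to (((d \lor e) \to (e \to \lnot c)) \land ((d \to a) \leftrightarrow ((d \land a) \to \lnot c)))).
T ((b \land \lnot c) \to (((d \lor e) \to (e \to \lnot c)) \land ((d \to a) \leftrightarrow ((d \land a) \to \lnot c)))): β-rule — branch into F (b \land \lnot c)  //  T (((d \lor e) \to (e \to \lnot c)) \land ((d \to a) \leftrightarrow ((d \land a) \to \lnot c))).
  branch 1 (add F (b \land \lnot c)):
    F (b \land \lnot c): β-rule — branch into F b  //  F \lnot c.
      branch 1.1 (add F b):
        ○ open, literals {b=F}.
      branch 1.2 (add F \lnot c):
        ○ open, literals {c=T}.
  branch 2 (add T (((d \lor e) \to (e \to \lnot c)) \land ((d \to a) \leftrightarrow ((d \land a) \to \lnot c)))):
    T (((d \lor e) \to (e \to \lnot c)) \land ((d \to a) \leftrightarrow ((d \land a) \to \lnot c))): α-rule — add T ((d \lor e) \to (e \to \lnot c)), T ((d \to a) \leftrightarrow ((d \land a) \to \lnot c)).
    T ((d \lor e) \to (e \to \lnot c)): β-rule — branch into F (d \lor e)  //  T (e \to \lnot c).
      branch 2.1 (add F (d \lor e)):
        F (d \lor e): α-rule — add F d, F e.
        T ((d \to a) \leftrightarrow ((d \land a) \to \lnot c)): β-rule — branch into T (d \to a), T ((d \land a) \to \lnot c)  //  F (d \to a), F ((d \land a) \to \lnot c).
          branch 2.1.1 (add T (d \to a), T ((d \land a) \to \lnot c)):
            T (d \to a): β-rule — branch into F d  //  T a.
              branch 2.1.1.1 (add F d):
                T ((d \land a) \to \lnot c): β-rule — branch into F (d \land a)  //  T \lnot c.
                  branch 2.1.1.1.1 (add F (d \land a)):
                    F (d \land a): β-rule — branch into F d  //  F a.
                      branch 2.1.1.1.1.1 (add F d):
                        ○ open, literals {d=F, e=F}.
                      branch 2.1.1.1.1.2 (add F a):
                        ○ open, literals {a=F, d=F, e=F}.
                  branch 2.1.1.1.2 (add T \lnot c):
                    ○ open, literals {c=F, d=F, e=F}.
              branch 2.1.1.2 (add T a):
                T ((d \land a) \to \lnot c): β-rule — branch into F (d \land a)  //  T \lnot c.
                  branch 2.1.1.2.1 (add F (d \land a)):
                    F (d \land a): β-rule — branch into F d  //  F a.
                      branch 2.1.1.2.1.1 (add F d):
                        ○ open, literals {a=T, d=F, e=F}.
                      branch 2.1.1.2.1.2 (add F a):
                        × closes — contains both a and \lnot a.
                  branch 2.1.1.2.2 (add T \lnot c):
                    ○ open, literals {a=T, c=F, d=F, e=F}.
          branch 2.1.2 (add F (d \to a), F ((d \land a) \to \lnot c)):
            F (d \to a): α-rule — add T d, F a.
            × closes — contains both d and \lnot d.
      branch 2.2 (add T (e \to \lnot c)):
        T ((d \to a) \leftrightarrow ((d \land a) \to \lnot c)): β-rule — branch into T (d \to a), T ((d \land a) \to \lnot c)  //  F (d \to a), F ((d \land a) \to \lnot c).
          branch 2.2.1 (add T (d \to a), T ((d \land a) \to \lnot c)):
            T (e \to \lnot c): β-rule — branch into F e  //  T \lnot c.
              branch 2.2.1.1 (add F e):
                T (d \to a): β-rule — branch into F d  //  T a.
                  branch 2.2.1.1.1 (add F d):
                    T ((d \land a) \to \lnot c): β-rule — branch into F (d \land a)  //  T \lnot c.
                      branch 2.2.1.1.1.1 (add F (d \land a)):
                        F (d \land a): β-rule — branch into F d  //  F a.
                          branch 2.2.1.1.1.1.1 (add F d):
                            ○ open, literals {d=F, e=F}.
                          branch 2.2.1.1.1.1.2 (add F a):
                            ○ open, literals {a=F, d=F, e=F}.
                      branch 2.2.1.1.1.2 (add T \lnot c):
                        ○ open, literals {c=F, d=F, e=F}.
                  branch 2.2.1.1.2 (add T a):
                    T ((d \land a) \to \lnot c): β-rule — branch into F (d \land a)  //  T \lnot c.
                      branch 2.2.1.1.2.1 (add F (d \land a)):
                        F (d \land a): β-rule — branch into F d  //  F a.
                          branch 2.2.1.1.2.1.1 (add F d):
                            ○ open, literals {a=T, d=F, e=F}.
                          branch 2.2.1.1.2.1.2 (add F a):
                            × closes — contains both a and \lnot a.
                      branch 2.2.1.1.2.2 (add T \lnot c):
                        ○ open, literals {a=T, c=F, e=F}.
              branch 2.2.1.2 (add T \lnot c):
                T (d \to a): β-rule — branch into F d  //  T a.
                  branch 2.2.1.2.1 (add F d):
                    T ((d \land a) \to \lnot c): β-rule — branch into F (d \land a)  //  T \lnot c.
                      branch 2.2.1.2.1.1 (add F (d \land a)):
                        F (d \land a): β-rule — branch into F d  //  F a.
                          branch 2.2.1.2.1.1.1 (add F d):
                            ○ open, literals {c=F, d=F}.
                          branch 2.2.1.2.1.1.2 (add F a):
                            ○ open, literals {a=F, c=F, d=F}.
                      branch 2.2.1.2.1.2 (add T \lnot c):
                        ○ open, literals {c=F, d=F}.
                  branch 2.2.1.2.2 (add T a):
                    T ((d \land a) \to \lnot c): β-rule — branch into F (d \land a)  //  T \lnot c.
                      branch 2.2.1.2.2.1 (add F (d \land a)):
                        F (d \land a): β-rule — branch into F d  //  F a.
                          branch 2.2.1.2.2.1.1 (add F d):
                            ○ open, literals {a=T, c=F, d=F}.
                          branch 2.2.1.2.2.1.2 (add F a):
                            × closes — contains both a and \lnot a.
                      branch 2.2.1.2.2.2 (add T \lnot c):
                        ○ open, literals {a=T, c=F}.
          branch 2.2.2 (add F (d \to a), F ((d \land a) \to \lnot c)):
            F (d \to a): α-rule — add T d, F a.
            F ((d \land a) \to \lnot c): α-rule — add T (d \land a), F \lnot c.
            T (d \land a): α-rule — add T d, T a.
            × closes — contains both a and \lnot a.
5 branches closed, 17 open.
An open branch gives a satisfying assignment: b=F.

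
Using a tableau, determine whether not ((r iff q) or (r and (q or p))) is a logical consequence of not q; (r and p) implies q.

No

Initial set: {not q; ((r and p) implies q); not not ((r iff q) or (r and (q or p)))}.
((r and p) implies q): β-rule — branch into not (r and p)  //  q.
  branch 1 (add not (r and p)):
    not not ((r iff q) or (r and (q or p))): β-rule — branch into (r iff q)  //  (r and (q or p)).
      branch 1.1 (add (r iff q)):
        not (r and p): β-rule — branch into not r  //  not p.
          branch 1.1.1 (add not r):
            (r iff q): β-rule — branch into r, q  //  not r, not q.
              branch 1.1.1.1 (add r, q):
                × closes — contains both r and not r.
              branch 1.1.1.2 (add not r, not q):
                ○ open, literals {q=false, r=false}.
          branch 1.1.2 (add not p):
            (r iff q): β-rule — branch into r, q  //  not r, not q.
              branch 1.1.2.1 (add r, q):
                × closes — contains both q and not q.
              branch 1.1.2.2 (add not r, not q):
                ○ open, literals {p=false, q=false, r=false}.
      branch 1.2 (add (r and (q or p))):
        (r and (q or p)): α-rule — add r, (q or p).
        not (r and p): β-rule — branch into not r  //  not p.
          branch 1.2.1 (add not r):
            × closes — contains both r and not r.
          branch 1.2.2 (add not p):
            (q or p): β-rule — branch into q  //  p.
              branch 1.2.2.1 (add q):
                × closes — contains both q and not q.
              branch 1.2.2.2 (add p):
                × closes — contains both p and not p.
  branch 2 (add q):
    × closes — contains both q and not q.
6 branches closed, 2 open.
An open branch gives a countermodel: q=false, r=false (unmentioned atoms arbitrary); the premises hold there but the conclusion fails.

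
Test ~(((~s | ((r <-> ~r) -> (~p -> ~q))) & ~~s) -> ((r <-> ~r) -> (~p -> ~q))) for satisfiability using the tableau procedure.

Initial set: {~(((~s | ((r <-> ~r) -> (~p -> ~q))) & ~~s) -> ((r <-> ~r) -> (~p -> ~q)))}.
~(((~s | ((r <-> ~r) -> (~p -> ~q))) & ~~s) -> ((r <-> ~r) -> (~p -> ~q))): α-rule — add ((~s | ((r <-> ~r) -> (~p -> ~q))) & ~~s), ~((r <-> ~r) -> (~p -> ~q)).
((~s | ((r <-> ~r) -> (~p -> ~q))) & ~~s): α-rule — add (~s | ((r <-> ~r) -> (~p -> ~q))), ~~s.
~((r <-> ~r) -> (~p -> ~q)): α-rule — add (r <-> ~r), ~(~p -> ~q).
~~s: drop double negation, giving s.
~(~p -> ~q): α-rule — add ~p, ~~q.
(~s | ((r <-> ~r) -> (~p -> ~q))): β-rule — branch into ~s  //  ((r <-> ~r) -> (~p -> ~q)).
  branch 1 (add ~s):
    × closes — contains both s and ~s.
  branch 2 (add ((r <-> ~r) -> (~p -> ~q))):
    (r <-> ~r): β-rule — branch into r, ~r  //  ~r, ~~r.
      branch 2.1 (add r, ~r):
        × closes — contains both r and ~r.
      branch 2.2 (add ~r, ~~r):
        × closes — contains both r and ~r.
All 3 branches close.
Every branch closed; the formula is unsatisfiable.

Unsatisfiable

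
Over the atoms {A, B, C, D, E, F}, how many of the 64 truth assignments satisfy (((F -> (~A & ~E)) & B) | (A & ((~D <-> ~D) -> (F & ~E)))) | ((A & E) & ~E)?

28

Initial set: {T ((((F -> (~A & ~E)) & B) | (A & ((~D <-> ~D) -> (F & ~E)))) | ((A & E) & ~E))}.
T ((((F -> (~A & ~E)) & B) | (A & ((~D <-> ~D) -> (F & ~E)))) | ((A & E) & ~E)): β-rule — branch into T (((F -> (~A & ~E)) & B) | (A & ((~D <-> ~D) -> (F & ~E))))  //  T ((A & E) & ~E).
  branch 1 (add T (((F -> (~A & ~E)) & B) | (A & ((~D <-> ~D) -> (F & ~E))))):
    T (((F -> (~A & ~E)) & B) | (A & ((~D <-> ~D) -> (F & ~E)))): β-rule — branch into T ((F -> (~A & ~E)) & B)  //  T (A & ((~D <-> ~D) -> (F & ~E))).
      branch 1.1 (add T ((F -> (~A & ~E)) & B)):
        T ((F -> (~A & ~E)) & B): α-rule — add T (F -> (~A & ~E)), T B.
        T (F -> (~A & ~E)): β-rule — branch into F F  //  T (~A & ~E).
          branch 1.1.1 (add F F):
            ○ open, literals {B=1, F=0}.
          branch 1.1.2 (add T (~A & ~E)):
            T (~A & ~E): α-rule — add T ~A, T ~E.
            ○ open, literals {A=0, B=1, E=0}.
      branch 1.2 (add T (A & ((~D <-> ~D) -> (F & ~E)))):
        T (A & ((~D <-> ~D) -> (F & ~E))): α-rule — add T A, T ((~D <-> ~D) -> (F & ~E)).
        T ((~D <-> ~D) -> (F & ~E)): β-rule — branch into F (~D <-> ~D)  //  T (F & ~E).
          branch 1.2.1 (add F (~D <-> ~D)):
            F (~D <-> ~D): β-rule — branch into T ~D, F ~D  //  F ~D, T ~D.
              branch 1.2.1.1 (add T ~D, F ~D):
                × closes — contains both D and ~D.
              branch 1.2.1.2 (add F ~D, T ~D):
                × closes — contains both D and ~D.
          branch 1.2.2 (add T (F & ~E)):
            T (F & ~E): α-rule — add T F, T ~E.
            ○ open, literals {A=1, E=0, F=1}.
  branch 2 (add T ((A & E) & ~E)):
    T ((A & E) & ~E): α-rule — add T (A & E), T ~E.
    T (A & E): α-rule — add T A, T E.
    × closes — contains both E and ~E.
3 branches closed, 3 open.
Each open branch fixes some atoms; the unmentioned ones are free. Counting distinct full assignments: branch {B=1, F=0} (A, C, D, E) contributes 16 new; branch {A=0, B=1, E=0} (C, D, F) contributes 4 new; branch {A=1, E=0, F=1} (B, C, D) contributes 8 new. Total: 28.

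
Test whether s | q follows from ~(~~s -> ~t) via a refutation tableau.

Yes

Initial set: {T ~(~~s -> ~t); F (s | q)}.
T ~(~~s -> ~t): α-rule — add T ~~s, F ~t.
F (s | q): α-rule — add F s, F q.
T ~~s: drop double negation, giving T s.
× closes — contains both s and ~s.
All 1 branch closes.
Every branch closed, so the premises entail the conclusion.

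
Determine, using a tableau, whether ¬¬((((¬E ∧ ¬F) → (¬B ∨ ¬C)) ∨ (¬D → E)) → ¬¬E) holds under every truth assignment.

Assume the negation and expand:
Initial set: {¬¬¬((((¬E ∧ ¬F) → (¬B ∨ ¬C)) ∨ (¬D → E)) → ¬¬E)}.
¬¬¬((((¬E ∧ ¬F) → (¬B ∨ ¬C)) ∨ (¬D → E)) → ¬¬E): drop double negation, giving ¬((((¬E ∧ ¬F) → (¬B ∨ ¬C)) ∨ (¬D → E)) → ¬¬E).
¬((((¬E ∧ ¬F) → (¬B ∨ ¬C)) ∨ (¬D → E)) → ¬¬E): α-rule — add (((¬E ∧ ¬F) → (¬B ∨ ¬C)) ∨ (¬D → E)), ¬¬¬E.
¬¬¬E: drop double negation, giving ¬E.
(((¬E ∧ ¬F) → (¬B ∨ ¬C)) ∨ (¬D → E)): β-rule — branch into ((¬E ∧ ¬F) → (¬B ∨ ¬C))  //  (¬D → E).
  branch 1 (add ((¬E ∧ ¬F) → (¬B ∨ ¬C))):
    ((¬E ∧ ¬F) → (¬B ∨ ¬C)): β-rule — branch into ¬(¬E ∧ ¬F)  //  (¬B ∨ ¬C).
      branch 1.1 (add ¬(¬E ∧ ¬F)):
        ¬(¬E ∧ ¬F): β-rule — branch into ¬¬E  //  ¬¬F.
          branch 1.1.1 (add ¬¬E):
            × closes — contains both E and ¬E.
          branch 1.1.2 (add ¬¬F):
            ○ open, literals {E=F, F=T}.
      branch 1.2 (add (¬B ∨ ¬C)):
        (¬B ∨ ¬C): β-rule — branch into ¬B  //  ¬C.
          branch 1.2.1 (add ¬B):
            ○ open, literals {B=F, E=F}.
          branch 1.2.2 (add ¬C):
            ○ open, literals {C=F, E=F}.
  branch 2 (add (¬D → E)):
    (¬D → E): β-rule — branch into ¬¬D  //  E.
      branch 2.1 (add ¬¬D):
        ○ open, literals {D=T, E=F}.
      branch 2.2 (add E):
        × closes — contains both E and ¬E.
2 branches closed, 4 open.
An open branch gives a countermodel: E=F, F=T (unmentioned atoms arbitrary); under it the original formula is false.

Not valid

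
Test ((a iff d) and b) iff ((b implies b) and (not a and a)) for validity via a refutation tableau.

Not valid

Assume the negation and expand:
Initial set: {not (((a iff d) and b) iff ((b implies b) and (not a and a)))}.
not (((a iff d) and b) iff ((b implies b) and (not a and a))): β-rule — branch into ((a iff d) and b), not ((b implies b) and (not a and a))  //  not ((a iff d) and b), ((b implies b) and (not a and a)).
  branch 1 (add ((a iff d) and b), not ((b implies b) and (not a and a))):
    ((a iff d) and b): α-rule — add (a iff d), b.
    not ((b implies b) and (not a and a)): β-rule — branch into not (b implies b)  //  not (not a and a).
      branch 1.1 (add not (b implies b)):
        not (b implies b): α-rule — add b, not b.
        × closes — contains both b and not b.
      branch 1.2 (add not (not a and a)):
        (a iff d): β-rule — branch into a, d  //  not a, not d.
          branch 1.2.1 (add a, d):
            not (not a and a): β-rule — branch into not not a  //  not a.
              branch 1.2.1.1 (add not not a):
                ○ open, literals {a=1, b=1, d=1}.
              branch 1.2.1.2 (add not a):
                × closes — contains both a and not a.
          branch 1.2.2 (add not a, not d):
            not (not a and a): β-rule — branch into not not a  //  not a.
              branch 1.2.2.1 (add not not a):
                × closes — contains both a and not a.
              branch 1.2.2.2 (add not a):
                ○ open, literals {a=0, b=1, d=0}.
  branch 2 (add not ((a iff d) and b), ((b implies b) and (not a and a))):
    ((b implies b) and (not a and a)): α-rule — add (b implies b), (not a and a).
    (not a and a): α-rule — add not a, a.
    × closes — contains both a and not a.
4 branches closed, 2 open.
An open branch gives a countermodel: a=1, b=1, d=1 (unmentioned atoms arbitrary); under it the original formula is false.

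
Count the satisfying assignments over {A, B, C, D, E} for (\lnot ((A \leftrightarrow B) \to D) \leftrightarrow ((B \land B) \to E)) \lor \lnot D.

20

Initial set: {T ((\lnot ((A \leftrightarrow B) \to D) \leftrightarrow ((B \land B) \to E)) \lor \lnot D)}.
T ((\lnot ((A \leftrightarrow B) \to D) \leftrightarrow ((B \land B) \to E)) \lor \lnot D): β-rule — branch into T (\lnot ((A \leftrightarrow B) \to D) \leftrightarrow ((B \land B) \to E))  //  T \lnot D.
  branch 1 (add T (\lnot ((A \leftrightarrow B) \to D) \leftrightarrow ((B \land B) \to E))):
    T (\lnot ((A \leftrightarrow B) \to D) \leftrightarrow ((B \land B) \to E)): β-rule — branch into T \lnot ((A \leftrightarrow B) \to D), T ((B \land B) \to E)  //  F \lnot ((A \leftrightarrow B) \to D), F ((B \land B) \to E).
      branch 1.1 (add T \lnot ((A \leftrightarrow B) \to D), T ((B \land B) \to E)):
        T \lnot ((A \leftrightarrow B) \to D): α-rule — add T (A \leftrightarrow B), F D.
        T ((B \land B) \to E): β-rule — branch into F (B \land B)  //  T E.
          branch 1.1.1 (add F (B \land B)):
            T (A \leftrightarrow B): β-rule — branch into T A, T B  //  F A, F B.
              branch 1.1.1.1 (add T A, T B):
                F (B \land B): β-rule — branch into F B  //  F B.
                  branch 1.1.1.1.1 (add F B):
                    × closes — contains both B and \lnot B.
                  branch 1.1.1.1.2 (add F B):
                    × closes — contains both B and \lnot B.
              branch 1.1.1.2 (add F A, F B):
                F (B \land B): β-rule — branch into F B  //  F B.
                  branch 1.1.1.2.1 (add F B):
                    ○ open, literals {A=false, B=false, D=false}.
                  branch 1.1.1.2.2 (add F B):
                    ○ open, literals {A=false, B=false, D=false}.
          branch 1.1.2 (add T E):
            T (A \leftrightarrow B): β-rule — branch into T A, T B  //  F A, F B.
              branch 1.1.2.1 (add T A, T B):
                ○ open, literals {A=true, B=true, D=false, E=true}.
              branch 1.1.2.2 (add F A, F B):
                ○ open, literals {A=false, B=false, D=false, E=true}.
      branch 1.2 (add F \lnot ((A \leftrightarrow B) \to D), F ((B \land B) \to E)):
        F ((B \land B) \to E): α-rule — add T (B \land B), F E.
        T (B \land B): α-rule — add T B, T B.
        F \lnot ((A \leftrightarrow B) \to D): β-rule — branch into F (A \leftrightarrow B)  //  T D.
          branch 1.2.1 (add F (A \leftrightarrow B)):
            F (A \leftrightarrow B): β-rule — branch into T A, F B  //  F A, T B.
              branch 1.2.1.1 (add T A, F B):
                × closes — contains both B and \lnot B.
              branch 1.2.1.2 (add F A, T B):
                ○ open, literals {A=false, B=true, E=false}.
          branch 1.2.2 (add T D):
            ○ open, literals {B=true, D=true, E=false}.
  branch 2 (add T \lnot D):
    ○ open, literals {D=false}.
3 branches closed, 7 open.
Each open branch fixes some atoms; the unmentioned ones are free. Counting distinct full assignments: branch {A=false, B=false, D=false} (C, E) contributes 4 new; branch {A=false, B=false, D=false} (C, E) contributes 0 new; branch {A=true, B=true, D=false, E=true} (C) contributes 2 new; branch {A=false, B=false, D=false, E=true} (C) contributes 0 new; branch {A=false, B=true, E=false} (C, D) contributes 4 new; branch {B=true, D=true, E=false} (A, C) contributes 2 new; branch {D=false} (A, B, C, E) contributes 8 new. Total: 20.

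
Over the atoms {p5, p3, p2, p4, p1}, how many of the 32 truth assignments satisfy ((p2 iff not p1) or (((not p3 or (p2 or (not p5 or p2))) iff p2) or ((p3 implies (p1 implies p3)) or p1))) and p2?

16

Initial set: {T (((p2 iff not p1) or (((not p3 or (p2 or (not p5 or p2))) iff p2) or ((p3 implies (p1 implies p3)) or p1))) and p2)}.
T (((p2 iff not p1) or (((not p3 or (p2 or (not p5 or p2))) iff p2) or ((p3 implies (p1 implies p3)) or p1))) and p2): α-rule — add T ((p2 iff not p1) or (((not p3 or (p2 or (not p5 or p2))) iff p2) or ((p3 implies (p1 implies p3)) or p1))), T p2.
T ((p2 iff not p1) or (((not p3 or (p2 or (not p5 or p2))) iff p2) or ((p3 implies (p1 implies p3)) or p1))): β-rule — branch into T (p2 iff not p1)  //  T (((not p3 or (p2 or (not p5 or p2))) iff p2) or ((p3 implies (p1 implies p3)) or p1)).
  branch 1 (add T (p2 iff not p1)):
    T (p2 iff not p1): β-rule — branch into T p2, T not p1  //  F p2, F not p1.
      branch 1.1 (add T p2, T not p1):
        ○ open, literals {p1=false, p2=true}.
      branch 1.2 (add F p2, F not p1):
        × closes — contains both p2 and not p2.
  branch 2 (add T (((not p3 or (p2 or (not p5 or p2))) iff p2) or ((p3 implies (p1 implies p3)) or p1))):
    T (((not p3 or (p2 or (not p5 or p2))) iff p2) or ((p3 implies (p1 implies p3)) or p1)): β-rule — branch into T ((not p3 or (p2 or (not p5 or p2))) iff p2)  //  T ((p3 implies (p1 implies p3)) or p1).
      branch 2.1 (add T ((not p3 or (p2 or (not p5 or p2))) iff p2)):
        T ((not p3 or (p2 or (not p5 or p2))) iff p2): β-rule — branch into T (not p3 or (p2 or (not p5 or p2))), T p2  //  F (not p3 or (p2 or (not p5 or p2))), F p2.
          branch 2.1.1 (add T (not p3 or (p2 or (not p5 or p2))), T p2):
            T (not p3 or (p2 or (not p5 or p2))): β-rule — branch into T not p3  //  T (p2 or (not p5 or p2)).
              branch 2.1.1.1 (add T not p3):
                ○ open, literals {p2=true, p3=false}.
              branch 2.1.1.2 (add T (p2 or (not p5 or p2))):
                T (p2 or (not p5 or p2)): β-rule — branch into T p2  //  T (not p5 or p2).
                  branch 2.1.1.2.1 (add T p2):
                    ○ open, literals {p2=true}.
                  branch 2.1.1.2.2 (add T (not p5 or p2)):
                    T (not p5 or p2): β-rule — branch into T not p5  //  T p2.
                      branch 2.1.1.2.2.1 (add T not p5):
                        ○ open, literals {p2=true, p5=false}.
                      branch 2.1.1.2.2.2 (add T p2):
                        ○ open, literals {p2=true}.
          branch 2.1.2 (add F (not p3 or (p2 or (not p5 or p2))), F p2):
            × closes — contains both p2 and not p2.
      branch 2.2 (add T ((p3 implies (p1 implies p3)) or p1)):
        T ((p3 implies (p1 implies p3)) or p1): β-rule — branch into T (p3 implies (p1 implies p3))  //  T p1.
          branch 2.2.1 (add T (p3 implies (p1 implies p3))):
            T (p3 implies (p1 implies p3)): β-rule — branch into F p3  //  T (p1 implies p3).
              branch 2.2.1.1 (add F p3):
                ○ open, literals {p2=true, p3=false}.
              branch 2.2.1.2 (add T (p1 implies p3)):
                T (p1 implies p3): β-rule — branch into F p1  //  T p3.
                  branch 2.2.1.2.1 (add F p1):
                    ○ open, literals {p1=false, p2=true}.
                  branch 2.2.1.2.2 (add T p3):
                    ○ open, literals {p2=true, p3=true}.
          branch 2.2.2 (add T p1):
            ○ open, literals {p1=true, p2=true}.
2 branches closed, 9 open.
Each open branch fixes some atoms; the unmentioned ones are free. Counting distinct full assignments: branch {p1=false, p2=true} (p5, p3, p4) contributes 8 new; branch {p2=true, p3=false} (p5, p4, p1) contributes 4 new; branch {p2=true} (p5, p3, p4, p1) contributes 4 new; branch {p2=true, p5=false} (p3, p4, p1) contributes 0 new; branch {p2=true} (p5, p3, p4, p1) contributes 0 new; branch {p2=true, p3=false} (p5, p4, p1) contributes 0 new; branch {p1=false, p2=true} (p5, p3, p4) contributes 0 new; branch {p2=true, p3=true} (p5, p4, p1) contributes 0 new; branch {p1=true, p2=true} (p5, p3, p4) contributes 0 new. Total: 16.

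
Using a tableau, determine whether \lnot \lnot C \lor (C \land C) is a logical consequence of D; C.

Yes

Initial set: {D; C; \lnot (\lnot \lnot C \lor (C \land C))}.
\lnot (\lnot \lnot C \lor (C \land C)): α-rule — add \lnot \lnot \lnot C, \lnot (C \land C).
\lnot \lnot \lnot C: drop double negation, giving \lnot C.
× closes — contains both C and \lnot C.
All 1 branch closes.
Every branch closed, so the premises entail the conclusion.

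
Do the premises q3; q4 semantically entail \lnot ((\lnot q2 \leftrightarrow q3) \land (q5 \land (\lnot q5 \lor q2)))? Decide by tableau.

Initial set: {T q3; T q4; F \lnot ((\lnot q2 \leftrightarrow q3) \land (q5 \land (\lnot q5 \lor q2)))}.
F \lnot ((\lnot q2 \leftrightarrow q3) \land (q5 \land (\lnot q5 \lor q2))): α-rule — add T (\lnot q2 \leftrightarrow q3), T (q5 \land (\lnot q5 \lor q2)).
T (q5 \land (\lnot q5 \lor q2)): α-rule — add T q5, T (\lnot q5 \lor q2).
T (\lnot q2 \leftrightarrow q3): β-rule — branch into T \lnot q2, T q3  //  F \lnot q2, F q3.
  branch 1 (add T \lnot q2, T q3):
    T (\lnot q5 \lor q2): β-rule — branch into T \lnot q5  //  T q2.
      branch 1.1 (add T \lnot q5):
        × closes — contains both q5 and \lnot q5.
      branch 1.2 (add T q2):
        × closes — contains both q2 and \lnot q2.
  branch 2 (add F \lnot q2, F q3):
    × closes — contains both q3 and \lnot q3.
All 3 branches close.
Every branch closed, so the premises entail the conclusion.

Yes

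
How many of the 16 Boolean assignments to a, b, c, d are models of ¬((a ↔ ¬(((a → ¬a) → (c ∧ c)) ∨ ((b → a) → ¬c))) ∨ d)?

4

Initial set: {¬((a ↔ ¬(((a → ¬a) → (c ∧ c)) ∨ ((b → a) → ¬c))) ∨ d)}.
¬((a ↔ ¬(((a → ¬a) → (c ∧ c)) ∨ ((b → a) → ¬c))) ∨ d): α-rule — add ¬(a ↔ ¬(((a → ¬a) → (c ∧ c)) ∨ ((b → a) → ¬c))), ¬d.
¬(a ↔ ¬(((a → ¬a) → (c ∧ c)) ∨ ((b → a) → ¬c))): β-rule — branch into a, ¬¬(((a → ¬a) → (c ∧ c)) ∨ ((b → a) → ¬c))  //  ¬a, ¬(((a → ¬a) → (c ∧ c)) ∨ ((b → a) → ¬c)).
  branch 1 (add a, ¬¬(((a → ¬a) → (c ∧ c)) ∨ ((b → a) → ¬c))):
    ¬¬(((a → ¬a) → (c ∧ c)) ∨ ((b → a) → ¬c)): β-rule — branch into ((a → ¬a) → (c ∧ c))  //  ((b → a) → ¬c).
      branch 1.1 (add ((a → ¬a) → (c ∧ c))):
        ((a → ¬a) → (c ∧ c)): β-rule — branch into ¬(a → ¬a)  //  (c ∧ c).
          branch 1.1.1 (add ¬(a → ¬a)):
            ¬(a → ¬a): α-rule — add a, ¬¬a.
            ○ open, literals {a=1, d=0}.
          branch 1.1.2 (add (c ∧ c)):
            (c ∧ c): α-rule — add c, c.
            ○ open, literals {a=1, c=1, d=0}.
      branch 1.2 (add ((b → a) → ¬c)):
        ((b → a) → ¬c): β-rule — branch into ¬(b → a)  //  ¬c.
          branch 1.2.1 (add ¬(b → a)):
            ¬(b → a): α-rule — add b, ¬a.
            × closes — contains both a and ¬a.
          branch 1.2.2 (add ¬c):
            ○ open, literals {a=1, c=0, d=0}.
  branch 2 (add ¬a, ¬(((a → ¬a) → (c ∧ c)) ∨ ((b → a) → ¬c))):
    ¬(((a → ¬a) → (c ∧ c)) ∨ ((b → a) → ¬c)): α-rule — add ¬((a → ¬a) → (c ∧ c)), ¬((b → a) → ¬c).
    ¬((a → ¬a) → (c ∧ c)): α-rule — add (a → ¬a), ¬(c ∧ c).
    ¬((b → a) → ¬c): α-rule — add (b → a), ¬¬c.
    (a → ¬a): β-rule — branch into ¬a  //  ¬a.
      branch 2.1 (add ¬a):
        ¬(c ∧ c): β-rule — branch into ¬c  //  ¬c.
          branch 2.1.1 (add ¬c):
            × closes — contains both c and ¬c.
          branch 2.1.2 (add ¬c):
            × closes — contains both c and ¬c.
      branch 2.2 (add ¬a):
        ¬(c ∧ c): β-rule — branch into ¬c  //  ¬c.
          branch 2.2.1 (add ¬c):
            × closes — contains both c and ¬c.
          branch 2.2.2 (add ¬c):
            × closes — contains both c and ¬c.
5 branches closed, 3 open.
Each open branch fixes some atoms; the unmentioned ones are free. Counting distinct full assignments: branch {a=1, d=0} (b, c) contributes 4 new; branch {a=1, c=1, d=0} (b) contributes 0 new; branch {a=1, c=0, d=0} (b) contributes 0 new. Total: 4.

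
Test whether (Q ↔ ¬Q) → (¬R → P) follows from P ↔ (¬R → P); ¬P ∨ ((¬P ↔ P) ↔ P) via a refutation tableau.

Initial set: {(P ↔ (¬R → P)); (¬P ∨ ((¬P ↔ P) ↔ P)); ¬((Q ↔ ¬Q) → (¬R → P))}.
¬((Q ↔ ¬Q) → (¬R → P)): α-rule — add (Q ↔ ¬Q), ¬(¬R → P).
¬(¬R → P): α-rule — add ¬R, ¬P.
(P ↔ (¬R → P)): β-rule — branch into P, (¬R → P)  //  ¬P, ¬(¬R → P).
  branch 1 (add P, (¬R → P)):
    × closes — contains both P and ¬P.
  branch 2 (add ¬P, ¬(¬R → P)):
    ¬(¬R → P): α-rule — add ¬R, ¬P.
    (¬P ∨ ((¬P ↔ P) ↔ P)): β-rule — branch into ¬P  //  ((¬P ↔ P) ↔ P).
      branch 2.1 (add ¬P):
        (Q ↔ ¬Q): β-rule — branch into Q, ¬Q  //  ¬Q, ¬¬Q.
          branch 2.1.1 (add Q, ¬Q):
            × closes — contains both Q and ¬Q.
          branch 2.1.2 (add ¬Q, ¬¬Q):
            × closes — contains both Q and ¬Q.
      branch 2.2 (add ((¬P ↔ P) ↔ P)):
        (Q ↔ ¬Q): β-rule — branch into Q, ¬Q  //  ¬Q, ¬¬Q.
          branch 2.2.1 (add Q, ¬Q):
            × closes — contains both Q and ¬Q.
          branch 2.2.2 (add ¬Q, ¬¬Q):
            × closes — contains both Q and ¬Q.
All 5 branches close.
Every branch closed, so the premises entail the conclusion.

Yes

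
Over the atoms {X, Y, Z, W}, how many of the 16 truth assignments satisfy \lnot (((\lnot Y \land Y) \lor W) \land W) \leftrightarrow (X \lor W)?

4

Initial set: {(\lnot (((\lnot Y \land Y) \lor W) \land W) \leftrightarrow (X \lor W))}.
(\lnot (((\lnot Y \land Y) \lor W) \land W) \leftrightarrow (X \lor W)): β-rule — branch into \lnot (((\lnot Y \land Y) \lor W) \land W), (X \lor W)  //  \lnot \lnot (((\lnot Y \land Y) \lor W) \land W), \lnot (X \lor W).
  branch 1 (add \lnot (((\lnot Y \land Y) \lor W) \land W), (X \lor W)):
    \lnot (((\lnot Y \land Y) \lor W) \land W): β-rule — branch into \lnot ((\lnot Y \land Y) \lor W)  //  \lnot W.
      branch 1.1 (add \lnot ((\lnot Y \land Y) \lor W)):
        \lnot ((\lnot Y \land Y) \lor W): α-rule — add \lnot (\lnot Y \land Y), \lnot W.
        (X \lor W): β-rule — branch into X  //  W.
          branch 1.1.1 (add X):
            \lnot (\lnot Y \land Y): β-rule — branch into \lnot \lnot Y  //  \lnot Y.
              branch 1.1.1.1 (add \lnot \lnot Y):
                ○ open, literals {W=false, X=true, Y=true}.
              branch 1.1.1.2 (add \lnot Y):
                ○ open, literals {W=false, X=true, Y=false}.
          branch 1.1.2 (add W):
            × closes — contains both W and \lnot W.
      branch 1.2 (add \lnot W):
        (X \lor W): β-rule — branch into X  //  W.
          branch 1.2.1 (add X):
            ○ open, literals {W=false, X=true}.
          branch 1.2.2 (add W):
            × closes — contains both W and \lnot W.
  branch 2 (add \lnot \lnot (((\lnot Y \land Y) \lor W) \land W), \lnot (X \lor W)):
    \lnot \lnot (((\lnot Y \land Y) \lor W) \land W): α-rule — add ((\lnot Y \land Y) \lor W), W.
    \lnot (X \lor W): α-rule — add \lnot X, \lnot W.
    × closes — contains both W and \lnot W.
3 branches closed, 3 open.
Each open branch fixes some atoms; the unmentioned ones are free. Counting distinct full assignments: branch {W=false, X=true, Y=true} (Z) contributes 2 new; branch {W=false, X=true, Y=false} (Z) contributes 2 new; branch {W=false, X=true} (Y, Z) contributes 0 new. Total: 4.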